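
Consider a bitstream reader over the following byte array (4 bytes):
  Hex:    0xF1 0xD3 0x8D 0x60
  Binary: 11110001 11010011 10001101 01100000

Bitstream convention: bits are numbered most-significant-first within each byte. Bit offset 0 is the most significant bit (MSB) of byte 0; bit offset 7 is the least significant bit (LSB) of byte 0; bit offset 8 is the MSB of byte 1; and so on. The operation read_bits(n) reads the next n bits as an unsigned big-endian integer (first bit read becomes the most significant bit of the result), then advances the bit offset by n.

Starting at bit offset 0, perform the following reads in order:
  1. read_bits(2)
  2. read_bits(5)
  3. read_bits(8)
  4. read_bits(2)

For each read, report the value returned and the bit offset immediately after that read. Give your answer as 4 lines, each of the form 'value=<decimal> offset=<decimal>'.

Read 1: bits[0:2] width=2 -> value=3 (bin 11); offset now 2 = byte 0 bit 2; 30 bits remain
Read 2: bits[2:7] width=5 -> value=24 (bin 11000); offset now 7 = byte 0 bit 7; 25 bits remain
Read 3: bits[7:15] width=8 -> value=233 (bin 11101001); offset now 15 = byte 1 bit 7; 17 bits remain
Read 4: bits[15:17] width=2 -> value=3 (bin 11); offset now 17 = byte 2 bit 1; 15 bits remain

Answer: value=3 offset=2
value=24 offset=7
value=233 offset=15
value=3 offset=17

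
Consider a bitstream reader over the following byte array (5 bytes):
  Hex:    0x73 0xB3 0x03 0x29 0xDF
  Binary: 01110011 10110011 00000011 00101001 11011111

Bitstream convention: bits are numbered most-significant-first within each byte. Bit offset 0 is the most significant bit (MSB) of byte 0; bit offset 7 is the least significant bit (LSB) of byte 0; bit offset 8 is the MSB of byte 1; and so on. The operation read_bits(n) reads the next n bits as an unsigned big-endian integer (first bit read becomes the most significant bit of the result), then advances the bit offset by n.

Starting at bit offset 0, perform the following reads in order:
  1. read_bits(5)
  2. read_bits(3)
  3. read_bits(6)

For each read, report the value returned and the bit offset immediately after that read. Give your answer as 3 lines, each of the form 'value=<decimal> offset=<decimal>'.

Read 1: bits[0:5] width=5 -> value=14 (bin 01110); offset now 5 = byte 0 bit 5; 35 bits remain
Read 2: bits[5:8] width=3 -> value=3 (bin 011); offset now 8 = byte 1 bit 0; 32 bits remain
Read 3: bits[8:14] width=6 -> value=44 (bin 101100); offset now 14 = byte 1 bit 6; 26 bits remain

Answer: value=14 offset=5
value=3 offset=8
value=44 offset=14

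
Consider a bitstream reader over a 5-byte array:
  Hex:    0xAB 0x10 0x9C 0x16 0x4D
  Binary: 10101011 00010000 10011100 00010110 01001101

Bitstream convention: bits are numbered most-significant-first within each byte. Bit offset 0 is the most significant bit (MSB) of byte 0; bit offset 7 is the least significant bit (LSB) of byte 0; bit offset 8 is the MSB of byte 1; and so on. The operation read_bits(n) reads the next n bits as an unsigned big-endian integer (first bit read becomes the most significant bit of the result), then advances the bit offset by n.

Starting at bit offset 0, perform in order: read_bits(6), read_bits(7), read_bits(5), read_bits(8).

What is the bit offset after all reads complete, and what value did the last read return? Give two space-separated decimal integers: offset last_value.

Read 1: bits[0:6] width=6 -> value=42 (bin 101010); offset now 6 = byte 0 bit 6; 34 bits remain
Read 2: bits[6:13] width=7 -> value=98 (bin 1100010); offset now 13 = byte 1 bit 5; 27 bits remain
Read 3: bits[13:18] width=5 -> value=2 (bin 00010); offset now 18 = byte 2 bit 2; 22 bits remain
Read 4: bits[18:26] width=8 -> value=112 (bin 01110000); offset now 26 = byte 3 bit 2; 14 bits remain

Answer: 26 112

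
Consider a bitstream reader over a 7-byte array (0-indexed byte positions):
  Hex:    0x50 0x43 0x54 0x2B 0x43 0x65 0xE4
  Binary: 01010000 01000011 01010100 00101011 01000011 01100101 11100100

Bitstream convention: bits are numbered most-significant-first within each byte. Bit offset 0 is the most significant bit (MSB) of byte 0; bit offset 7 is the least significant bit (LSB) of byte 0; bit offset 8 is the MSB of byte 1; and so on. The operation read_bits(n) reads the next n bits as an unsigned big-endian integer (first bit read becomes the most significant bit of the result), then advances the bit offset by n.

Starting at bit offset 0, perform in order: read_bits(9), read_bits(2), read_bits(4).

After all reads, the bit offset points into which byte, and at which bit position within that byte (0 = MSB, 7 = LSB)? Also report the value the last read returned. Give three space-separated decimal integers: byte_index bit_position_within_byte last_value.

Answer: 1 7 1

Derivation:
Read 1: bits[0:9] width=9 -> value=160 (bin 010100000); offset now 9 = byte 1 bit 1; 47 bits remain
Read 2: bits[9:11] width=2 -> value=2 (bin 10); offset now 11 = byte 1 bit 3; 45 bits remain
Read 3: bits[11:15] width=4 -> value=1 (bin 0001); offset now 15 = byte 1 bit 7; 41 bits remain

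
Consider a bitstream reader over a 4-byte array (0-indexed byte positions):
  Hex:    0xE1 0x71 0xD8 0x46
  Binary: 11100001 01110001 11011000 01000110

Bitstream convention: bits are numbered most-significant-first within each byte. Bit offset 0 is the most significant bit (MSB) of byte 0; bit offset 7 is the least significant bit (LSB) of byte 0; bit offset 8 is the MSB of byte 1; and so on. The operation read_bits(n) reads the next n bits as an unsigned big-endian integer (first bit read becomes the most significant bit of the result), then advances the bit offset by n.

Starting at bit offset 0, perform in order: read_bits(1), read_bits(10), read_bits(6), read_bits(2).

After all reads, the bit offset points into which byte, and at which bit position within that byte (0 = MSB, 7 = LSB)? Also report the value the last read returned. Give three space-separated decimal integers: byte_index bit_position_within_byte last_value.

Read 1: bits[0:1] width=1 -> value=1 (bin 1); offset now 1 = byte 0 bit 1; 31 bits remain
Read 2: bits[1:11] width=10 -> value=779 (bin 1100001011); offset now 11 = byte 1 bit 3; 21 bits remain
Read 3: bits[11:17] width=6 -> value=35 (bin 100011); offset now 17 = byte 2 bit 1; 15 bits remain
Read 4: bits[17:19] width=2 -> value=2 (bin 10); offset now 19 = byte 2 bit 3; 13 bits remain

Answer: 2 3 2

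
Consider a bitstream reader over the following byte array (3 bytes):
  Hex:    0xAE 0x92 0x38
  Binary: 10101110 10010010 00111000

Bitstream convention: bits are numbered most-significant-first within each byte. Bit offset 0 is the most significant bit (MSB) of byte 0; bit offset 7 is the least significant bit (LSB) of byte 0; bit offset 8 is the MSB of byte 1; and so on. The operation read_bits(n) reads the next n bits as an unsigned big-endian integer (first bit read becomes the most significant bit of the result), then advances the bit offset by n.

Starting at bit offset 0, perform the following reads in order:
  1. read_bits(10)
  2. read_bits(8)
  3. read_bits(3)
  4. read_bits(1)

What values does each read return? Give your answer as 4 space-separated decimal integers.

Answer: 698 72 7 0

Derivation:
Read 1: bits[0:10] width=10 -> value=698 (bin 1010111010); offset now 10 = byte 1 bit 2; 14 bits remain
Read 2: bits[10:18] width=8 -> value=72 (bin 01001000); offset now 18 = byte 2 bit 2; 6 bits remain
Read 3: bits[18:21] width=3 -> value=7 (bin 111); offset now 21 = byte 2 bit 5; 3 bits remain
Read 4: bits[21:22] width=1 -> value=0 (bin 0); offset now 22 = byte 2 bit 6; 2 bits remain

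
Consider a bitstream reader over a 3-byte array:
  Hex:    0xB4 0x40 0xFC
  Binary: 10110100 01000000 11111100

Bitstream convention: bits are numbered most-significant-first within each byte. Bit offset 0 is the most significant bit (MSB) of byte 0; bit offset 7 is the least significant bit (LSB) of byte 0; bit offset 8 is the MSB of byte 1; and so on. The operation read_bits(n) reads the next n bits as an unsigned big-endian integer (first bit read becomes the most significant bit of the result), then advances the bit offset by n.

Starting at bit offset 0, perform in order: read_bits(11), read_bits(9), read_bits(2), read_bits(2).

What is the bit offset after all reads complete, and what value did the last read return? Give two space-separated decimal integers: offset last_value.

Answer: 24 0

Derivation:
Read 1: bits[0:11] width=11 -> value=1442 (bin 10110100010); offset now 11 = byte 1 bit 3; 13 bits remain
Read 2: bits[11:20] width=9 -> value=15 (bin 000001111); offset now 20 = byte 2 bit 4; 4 bits remain
Read 3: bits[20:22] width=2 -> value=3 (bin 11); offset now 22 = byte 2 bit 6; 2 bits remain
Read 4: bits[22:24] width=2 -> value=0 (bin 00); offset now 24 = byte 3 bit 0; 0 bits remain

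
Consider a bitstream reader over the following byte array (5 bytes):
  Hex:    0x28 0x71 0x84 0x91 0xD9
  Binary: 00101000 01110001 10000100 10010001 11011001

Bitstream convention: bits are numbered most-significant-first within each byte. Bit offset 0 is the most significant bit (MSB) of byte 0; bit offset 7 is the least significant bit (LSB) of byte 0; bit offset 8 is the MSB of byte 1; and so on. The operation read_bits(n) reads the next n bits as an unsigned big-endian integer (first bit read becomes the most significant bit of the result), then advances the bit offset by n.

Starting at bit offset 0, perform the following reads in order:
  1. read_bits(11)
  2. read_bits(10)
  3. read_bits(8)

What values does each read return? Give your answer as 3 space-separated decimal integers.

Read 1: bits[0:11] width=11 -> value=323 (bin 00101000011); offset now 11 = byte 1 bit 3; 29 bits remain
Read 2: bits[11:21] width=10 -> value=560 (bin 1000110000); offset now 21 = byte 2 bit 5; 19 bits remain
Read 3: bits[21:29] width=8 -> value=146 (bin 10010010); offset now 29 = byte 3 bit 5; 11 bits remain

Answer: 323 560 146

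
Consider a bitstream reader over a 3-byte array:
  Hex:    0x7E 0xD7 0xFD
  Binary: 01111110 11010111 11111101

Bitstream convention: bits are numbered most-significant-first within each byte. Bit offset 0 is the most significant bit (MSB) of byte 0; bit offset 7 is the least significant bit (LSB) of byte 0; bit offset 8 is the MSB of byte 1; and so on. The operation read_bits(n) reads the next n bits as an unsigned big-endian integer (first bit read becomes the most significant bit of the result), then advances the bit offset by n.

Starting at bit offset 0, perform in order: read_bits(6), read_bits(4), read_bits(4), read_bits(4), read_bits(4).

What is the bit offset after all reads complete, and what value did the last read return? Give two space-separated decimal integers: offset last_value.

Answer: 22 15

Derivation:
Read 1: bits[0:6] width=6 -> value=31 (bin 011111); offset now 6 = byte 0 bit 6; 18 bits remain
Read 2: bits[6:10] width=4 -> value=11 (bin 1011); offset now 10 = byte 1 bit 2; 14 bits remain
Read 3: bits[10:14] width=4 -> value=5 (bin 0101); offset now 14 = byte 1 bit 6; 10 bits remain
Read 4: bits[14:18] width=4 -> value=15 (bin 1111); offset now 18 = byte 2 bit 2; 6 bits remain
Read 5: bits[18:22] width=4 -> value=15 (bin 1111); offset now 22 = byte 2 bit 6; 2 bits remain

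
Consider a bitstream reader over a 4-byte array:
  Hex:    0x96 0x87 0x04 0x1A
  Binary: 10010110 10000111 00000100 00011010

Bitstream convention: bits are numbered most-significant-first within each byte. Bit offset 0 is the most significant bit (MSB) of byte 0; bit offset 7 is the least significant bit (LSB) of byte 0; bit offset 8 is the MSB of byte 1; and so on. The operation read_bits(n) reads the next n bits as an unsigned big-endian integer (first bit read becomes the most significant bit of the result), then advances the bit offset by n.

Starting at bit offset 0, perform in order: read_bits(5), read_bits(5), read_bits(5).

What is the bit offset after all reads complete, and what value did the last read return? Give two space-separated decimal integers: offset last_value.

Answer: 15 3

Derivation:
Read 1: bits[0:5] width=5 -> value=18 (bin 10010); offset now 5 = byte 0 bit 5; 27 bits remain
Read 2: bits[5:10] width=5 -> value=26 (bin 11010); offset now 10 = byte 1 bit 2; 22 bits remain
Read 3: bits[10:15] width=5 -> value=3 (bin 00011); offset now 15 = byte 1 bit 7; 17 bits remain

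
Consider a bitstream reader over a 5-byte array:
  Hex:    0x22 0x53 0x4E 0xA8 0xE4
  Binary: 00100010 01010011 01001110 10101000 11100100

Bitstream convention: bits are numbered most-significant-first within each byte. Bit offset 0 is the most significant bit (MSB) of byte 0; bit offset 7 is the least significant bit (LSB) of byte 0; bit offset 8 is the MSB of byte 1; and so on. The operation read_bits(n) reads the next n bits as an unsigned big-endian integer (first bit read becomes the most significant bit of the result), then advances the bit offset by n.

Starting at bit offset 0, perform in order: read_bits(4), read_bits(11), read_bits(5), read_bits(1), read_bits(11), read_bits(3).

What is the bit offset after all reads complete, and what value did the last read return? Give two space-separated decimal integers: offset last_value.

Read 1: bits[0:4] width=4 -> value=2 (bin 0010); offset now 4 = byte 0 bit 4; 36 bits remain
Read 2: bits[4:15] width=11 -> value=297 (bin 00100101001); offset now 15 = byte 1 bit 7; 25 bits remain
Read 3: bits[15:20] width=5 -> value=20 (bin 10100); offset now 20 = byte 2 bit 4; 20 bits remain
Read 4: bits[20:21] width=1 -> value=1 (bin 1); offset now 21 = byte 2 bit 5; 19 bits remain
Read 5: bits[21:32] width=11 -> value=1704 (bin 11010101000); offset now 32 = byte 4 bit 0; 8 bits remain
Read 6: bits[32:35] width=3 -> value=7 (bin 111); offset now 35 = byte 4 bit 3; 5 bits remain

Answer: 35 7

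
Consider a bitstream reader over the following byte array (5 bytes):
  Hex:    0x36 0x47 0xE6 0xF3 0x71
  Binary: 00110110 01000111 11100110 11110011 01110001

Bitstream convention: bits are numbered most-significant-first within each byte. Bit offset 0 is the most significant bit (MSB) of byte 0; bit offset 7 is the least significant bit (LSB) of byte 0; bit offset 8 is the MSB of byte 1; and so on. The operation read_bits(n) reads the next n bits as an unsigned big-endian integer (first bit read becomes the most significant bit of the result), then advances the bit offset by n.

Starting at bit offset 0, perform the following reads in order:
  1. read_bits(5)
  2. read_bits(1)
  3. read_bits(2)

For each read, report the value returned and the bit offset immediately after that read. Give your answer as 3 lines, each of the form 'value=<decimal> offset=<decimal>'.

Answer: value=6 offset=5
value=1 offset=6
value=2 offset=8

Derivation:
Read 1: bits[0:5] width=5 -> value=6 (bin 00110); offset now 5 = byte 0 bit 5; 35 bits remain
Read 2: bits[5:6] width=1 -> value=1 (bin 1); offset now 6 = byte 0 bit 6; 34 bits remain
Read 3: bits[6:8] width=2 -> value=2 (bin 10); offset now 8 = byte 1 bit 0; 32 bits remain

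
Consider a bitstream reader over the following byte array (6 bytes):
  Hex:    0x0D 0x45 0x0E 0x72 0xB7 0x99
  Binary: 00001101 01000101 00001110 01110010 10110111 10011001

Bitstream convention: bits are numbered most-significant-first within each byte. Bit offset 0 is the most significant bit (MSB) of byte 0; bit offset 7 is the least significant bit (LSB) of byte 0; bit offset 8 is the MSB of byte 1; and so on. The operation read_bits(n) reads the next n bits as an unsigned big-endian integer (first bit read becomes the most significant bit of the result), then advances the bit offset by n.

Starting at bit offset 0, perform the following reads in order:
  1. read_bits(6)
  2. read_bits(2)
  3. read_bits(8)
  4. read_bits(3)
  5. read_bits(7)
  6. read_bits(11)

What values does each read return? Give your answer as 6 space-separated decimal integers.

Answer: 3 1 69 0 57 1622

Derivation:
Read 1: bits[0:6] width=6 -> value=3 (bin 000011); offset now 6 = byte 0 bit 6; 42 bits remain
Read 2: bits[6:8] width=2 -> value=1 (bin 01); offset now 8 = byte 1 bit 0; 40 bits remain
Read 3: bits[8:16] width=8 -> value=69 (bin 01000101); offset now 16 = byte 2 bit 0; 32 bits remain
Read 4: bits[16:19] width=3 -> value=0 (bin 000); offset now 19 = byte 2 bit 3; 29 bits remain
Read 5: bits[19:26] width=7 -> value=57 (bin 0111001); offset now 26 = byte 3 bit 2; 22 bits remain
Read 6: bits[26:37] width=11 -> value=1622 (bin 11001010110); offset now 37 = byte 4 bit 5; 11 bits remain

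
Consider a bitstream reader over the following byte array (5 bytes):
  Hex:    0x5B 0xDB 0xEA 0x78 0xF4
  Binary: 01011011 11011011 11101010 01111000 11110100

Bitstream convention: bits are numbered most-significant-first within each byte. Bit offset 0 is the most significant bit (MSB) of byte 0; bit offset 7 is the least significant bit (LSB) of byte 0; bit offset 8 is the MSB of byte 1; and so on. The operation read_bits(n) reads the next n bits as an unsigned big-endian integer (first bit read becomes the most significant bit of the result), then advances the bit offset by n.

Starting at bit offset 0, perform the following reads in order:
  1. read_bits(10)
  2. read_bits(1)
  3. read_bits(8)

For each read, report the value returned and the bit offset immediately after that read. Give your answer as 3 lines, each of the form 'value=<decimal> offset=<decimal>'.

Read 1: bits[0:10] width=10 -> value=367 (bin 0101101111); offset now 10 = byte 1 bit 2; 30 bits remain
Read 2: bits[10:11] width=1 -> value=0 (bin 0); offset now 11 = byte 1 bit 3; 29 bits remain
Read 3: bits[11:19] width=8 -> value=223 (bin 11011111); offset now 19 = byte 2 bit 3; 21 bits remain

Answer: value=367 offset=10
value=0 offset=11
value=223 offset=19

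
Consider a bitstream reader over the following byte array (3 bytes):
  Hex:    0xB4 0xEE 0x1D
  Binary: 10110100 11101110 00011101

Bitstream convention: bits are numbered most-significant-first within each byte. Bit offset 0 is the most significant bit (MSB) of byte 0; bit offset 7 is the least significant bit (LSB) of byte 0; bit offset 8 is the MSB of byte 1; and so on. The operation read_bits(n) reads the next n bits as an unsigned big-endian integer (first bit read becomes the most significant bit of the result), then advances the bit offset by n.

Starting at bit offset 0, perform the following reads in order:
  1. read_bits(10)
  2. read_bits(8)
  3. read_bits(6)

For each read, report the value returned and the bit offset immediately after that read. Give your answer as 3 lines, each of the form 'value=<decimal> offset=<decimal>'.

Answer: value=723 offset=10
value=184 offset=18
value=29 offset=24

Derivation:
Read 1: bits[0:10] width=10 -> value=723 (bin 1011010011); offset now 10 = byte 1 bit 2; 14 bits remain
Read 2: bits[10:18] width=8 -> value=184 (bin 10111000); offset now 18 = byte 2 bit 2; 6 bits remain
Read 3: bits[18:24] width=6 -> value=29 (bin 011101); offset now 24 = byte 3 bit 0; 0 bits remain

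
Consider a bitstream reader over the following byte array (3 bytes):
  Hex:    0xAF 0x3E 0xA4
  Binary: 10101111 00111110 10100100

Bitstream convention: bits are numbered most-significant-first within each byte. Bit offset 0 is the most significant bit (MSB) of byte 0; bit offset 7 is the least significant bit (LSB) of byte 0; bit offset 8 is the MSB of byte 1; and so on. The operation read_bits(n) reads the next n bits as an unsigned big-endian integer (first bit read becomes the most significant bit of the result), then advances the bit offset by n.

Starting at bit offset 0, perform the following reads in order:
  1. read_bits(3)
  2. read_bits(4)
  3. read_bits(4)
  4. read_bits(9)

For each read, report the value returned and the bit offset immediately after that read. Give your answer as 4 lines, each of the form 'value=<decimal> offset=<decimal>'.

Read 1: bits[0:3] width=3 -> value=5 (bin 101); offset now 3 = byte 0 bit 3; 21 bits remain
Read 2: bits[3:7] width=4 -> value=7 (bin 0111); offset now 7 = byte 0 bit 7; 17 bits remain
Read 3: bits[7:11] width=4 -> value=9 (bin 1001); offset now 11 = byte 1 bit 3; 13 bits remain
Read 4: bits[11:20] width=9 -> value=490 (bin 111101010); offset now 20 = byte 2 bit 4; 4 bits remain

Answer: value=5 offset=3
value=7 offset=7
value=9 offset=11
value=490 offset=20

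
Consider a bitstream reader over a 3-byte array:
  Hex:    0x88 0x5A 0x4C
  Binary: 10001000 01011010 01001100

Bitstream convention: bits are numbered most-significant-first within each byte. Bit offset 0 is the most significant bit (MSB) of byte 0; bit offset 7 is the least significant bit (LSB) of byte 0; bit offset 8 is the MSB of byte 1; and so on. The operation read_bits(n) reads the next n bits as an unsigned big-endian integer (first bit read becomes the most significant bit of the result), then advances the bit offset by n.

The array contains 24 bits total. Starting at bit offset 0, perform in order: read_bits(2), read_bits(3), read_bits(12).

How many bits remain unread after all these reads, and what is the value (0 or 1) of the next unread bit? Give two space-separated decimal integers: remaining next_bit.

Answer: 7 1

Derivation:
Read 1: bits[0:2] width=2 -> value=2 (bin 10); offset now 2 = byte 0 bit 2; 22 bits remain
Read 2: bits[2:5] width=3 -> value=1 (bin 001); offset now 5 = byte 0 bit 5; 19 bits remain
Read 3: bits[5:17] width=12 -> value=180 (bin 000010110100); offset now 17 = byte 2 bit 1; 7 bits remain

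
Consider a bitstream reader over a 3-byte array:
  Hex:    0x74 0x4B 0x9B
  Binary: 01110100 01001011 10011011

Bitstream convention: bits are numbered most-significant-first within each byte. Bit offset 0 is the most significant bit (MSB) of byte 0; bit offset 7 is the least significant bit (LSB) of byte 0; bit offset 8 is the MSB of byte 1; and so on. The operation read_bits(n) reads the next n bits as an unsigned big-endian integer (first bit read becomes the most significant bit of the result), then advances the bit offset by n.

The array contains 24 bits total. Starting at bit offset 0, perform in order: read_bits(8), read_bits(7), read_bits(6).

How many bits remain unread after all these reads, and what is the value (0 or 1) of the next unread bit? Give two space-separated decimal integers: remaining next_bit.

Answer: 3 0

Derivation:
Read 1: bits[0:8] width=8 -> value=116 (bin 01110100); offset now 8 = byte 1 bit 0; 16 bits remain
Read 2: bits[8:15] width=7 -> value=37 (bin 0100101); offset now 15 = byte 1 bit 7; 9 bits remain
Read 3: bits[15:21] width=6 -> value=51 (bin 110011); offset now 21 = byte 2 bit 5; 3 bits remain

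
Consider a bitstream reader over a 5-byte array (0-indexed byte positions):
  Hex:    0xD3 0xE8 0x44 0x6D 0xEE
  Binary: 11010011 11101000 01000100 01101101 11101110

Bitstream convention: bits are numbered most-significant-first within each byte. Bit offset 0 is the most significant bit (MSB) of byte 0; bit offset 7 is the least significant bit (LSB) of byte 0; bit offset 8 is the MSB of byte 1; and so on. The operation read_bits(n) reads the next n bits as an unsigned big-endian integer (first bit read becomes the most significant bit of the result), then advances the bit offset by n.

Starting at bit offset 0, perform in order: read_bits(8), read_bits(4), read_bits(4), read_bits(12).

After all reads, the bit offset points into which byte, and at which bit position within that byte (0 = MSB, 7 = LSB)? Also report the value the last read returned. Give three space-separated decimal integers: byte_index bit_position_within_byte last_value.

Read 1: bits[0:8] width=8 -> value=211 (bin 11010011); offset now 8 = byte 1 bit 0; 32 bits remain
Read 2: bits[8:12] width=4 -> value=14 (bin 1110); offset now 12 = byte 1 bit 4; 28 bits remain
Read 3: bits[12:16] width=4 -> value=8 (bin 1000); offset now 16 = byte 2 bit 0; 24 bits remain
Read 4: bits[16:28] width=12 -> value=1094 (bin 010001000110); offset now 28 = byte 3 bit 4; 12 bits remain

Answer: 3 4 1094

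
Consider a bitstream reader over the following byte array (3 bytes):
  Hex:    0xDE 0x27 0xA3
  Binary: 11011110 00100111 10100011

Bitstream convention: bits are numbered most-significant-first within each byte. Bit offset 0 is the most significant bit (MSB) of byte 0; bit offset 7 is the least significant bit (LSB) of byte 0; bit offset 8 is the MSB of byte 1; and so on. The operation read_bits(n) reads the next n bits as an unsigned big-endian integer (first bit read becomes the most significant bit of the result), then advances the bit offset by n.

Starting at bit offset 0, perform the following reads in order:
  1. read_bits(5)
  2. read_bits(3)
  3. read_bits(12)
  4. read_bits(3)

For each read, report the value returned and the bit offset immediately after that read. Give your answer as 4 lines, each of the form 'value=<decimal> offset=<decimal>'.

Read 1: bits[0:5] width=5 -> value=27 (bin 11011); offset now 5 = byte 0 bit 5; 19 bits remain
Read 2: bits[5:8] width=3 -> value=6 (bin 110); offset now 8 = byte 1 bit 0; 16 bits remain
Read 3: bits[8:20] width=12 -> value=634 (bin 001001111010); offset now 20 = byte 2 bit 4; 4 bits remain
Read 4: bits[20:23] width=3 -> value=1 (bin 001); offset now 23 = byte 2 bit 7; 1 bits remain

Answer: value=27 offset=5
value=6 offset=8
value=634 offset=20
value=1 offset=23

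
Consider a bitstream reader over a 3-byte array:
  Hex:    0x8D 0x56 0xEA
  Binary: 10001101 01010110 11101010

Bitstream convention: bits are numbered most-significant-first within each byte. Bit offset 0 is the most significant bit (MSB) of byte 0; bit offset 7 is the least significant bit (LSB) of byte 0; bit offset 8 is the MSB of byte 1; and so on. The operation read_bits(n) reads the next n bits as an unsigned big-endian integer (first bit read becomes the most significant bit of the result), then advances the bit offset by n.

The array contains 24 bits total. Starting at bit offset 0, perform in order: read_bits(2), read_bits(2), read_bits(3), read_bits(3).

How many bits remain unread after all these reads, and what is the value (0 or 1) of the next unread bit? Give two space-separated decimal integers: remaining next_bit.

Answer: 14 0

Derivation:
Read 1: bits[0:2] width=2 -> value=2 (bin 10); offset now 2 = byte 0 bit 2; 22 bits remain
Read 2: bits[2:4] width=2 -> value=0 (bin 00); offset now 4 = byte 0 bit 4; 20 bits remain
Read 3: bits[4:7] width=3 -> value=6 (bin 110); offset now 7 = byte 0 bit 7; 17 bits remain
Read 4: bits[7:10] width=3 -> value=5 (bin 101); offset now 10 = byte 1 bit 2; 14 bits remain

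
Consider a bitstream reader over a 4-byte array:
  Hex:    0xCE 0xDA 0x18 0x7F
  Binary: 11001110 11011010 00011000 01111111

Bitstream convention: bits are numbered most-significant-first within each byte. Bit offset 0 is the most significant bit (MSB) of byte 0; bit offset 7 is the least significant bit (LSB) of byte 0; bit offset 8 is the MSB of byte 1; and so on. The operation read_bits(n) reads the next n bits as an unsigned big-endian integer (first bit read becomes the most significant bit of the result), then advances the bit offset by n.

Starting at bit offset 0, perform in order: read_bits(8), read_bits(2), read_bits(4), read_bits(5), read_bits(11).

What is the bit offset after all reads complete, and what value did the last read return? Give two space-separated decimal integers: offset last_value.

Answer: 30 1567

Derivation:
Read 1: bits[0:8] width=8 -> value=206 (bin 11001110); offset now 8 = byte 1 bit 0; 24 bits remain
Read 2: bits[8:10] width=2 -> value=3 (bin 11); offset now 10 = byte 1 bit 2; 22 bits remain
Read 3: bits[10:14] width=4 -> value=6 (bin 0110); offset now 14 = byte 1 bit 6; 18 bits remain
Read 4: bits[14:19] width=5 -> value=16 (bin 10000); offset now 19 = byte 2 bit 3; 13 bits remain
Read 5: bits[19:30] width=11 -> value=1567 (bin 11000011111); offset now 30 = byte 3 bit 6; 2 bits remain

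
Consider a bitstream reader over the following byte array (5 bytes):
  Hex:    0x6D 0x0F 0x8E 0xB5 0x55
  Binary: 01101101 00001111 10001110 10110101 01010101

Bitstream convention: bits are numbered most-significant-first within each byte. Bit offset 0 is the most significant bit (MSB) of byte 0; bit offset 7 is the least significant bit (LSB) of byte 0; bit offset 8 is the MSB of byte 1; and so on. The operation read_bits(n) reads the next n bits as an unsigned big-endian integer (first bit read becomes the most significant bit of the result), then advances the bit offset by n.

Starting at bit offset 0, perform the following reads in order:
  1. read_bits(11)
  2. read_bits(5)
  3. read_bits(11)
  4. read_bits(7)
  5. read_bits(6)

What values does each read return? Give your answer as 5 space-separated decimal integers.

Read 1: bits[0:11] width=11 -> value=872 (bin 01101101000); offset now 11 = byte 1 bit 3; 29 bits remain
Read 2: bits[11:16] width=5 -> value=15 (bin 01111); offset now 16 = byte 2 bit 0; 24 bits remain
Read 3: bits[16:27] width=11 -> value=1141 (bin 10001110101); offset now 27 = byte 3 bit 3; 13 bits remain
Read 4: bits[27:34] width=7 -> value=85 (bin 1010101); offset now 34 = byte 4 bit 2; 6 bits remain
Read 5: bits[34:40] width=6 -> value=21 (bin 010101); offset now 40 = byte 5 bit 0; 0 bits remain

Answer: 872 15 1141 85 21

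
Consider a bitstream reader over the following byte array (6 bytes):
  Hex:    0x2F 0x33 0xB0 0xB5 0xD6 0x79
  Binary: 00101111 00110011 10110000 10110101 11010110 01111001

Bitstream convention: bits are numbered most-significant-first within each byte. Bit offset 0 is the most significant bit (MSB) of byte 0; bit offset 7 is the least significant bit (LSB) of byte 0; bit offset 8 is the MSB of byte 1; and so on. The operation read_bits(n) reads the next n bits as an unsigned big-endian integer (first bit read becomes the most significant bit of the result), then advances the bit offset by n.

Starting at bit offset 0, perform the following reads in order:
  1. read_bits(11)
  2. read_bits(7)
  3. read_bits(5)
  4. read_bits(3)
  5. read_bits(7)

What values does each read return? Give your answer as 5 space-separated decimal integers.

Read 1: bits[0:11] width=11 -> value=377 (bin 00101111001); offset now 11 = byte 1 bit 3; 37 bits remain
Read 2: bits[11:18] width=7 -> value=78 (bin 1001110); offset now 18 = byte 2 bit 2; 30 bits remain
Read 3: bits[18:23] width=5 -> value=24 (bin 11000); offset now 23 = byte 2 bit 7; 25 bits remain
Read 4: bits[23:26] width=3 -> value=2 (bin 010); offset now 26 = byte 3 bit 2; 22 bits remain
Read 5: bits[26:33] width=7 -> value=107 (bin 1101011); offset now 33 = byte 4 bit 1; 15 bits remain

Answer: 377 78 24 2 107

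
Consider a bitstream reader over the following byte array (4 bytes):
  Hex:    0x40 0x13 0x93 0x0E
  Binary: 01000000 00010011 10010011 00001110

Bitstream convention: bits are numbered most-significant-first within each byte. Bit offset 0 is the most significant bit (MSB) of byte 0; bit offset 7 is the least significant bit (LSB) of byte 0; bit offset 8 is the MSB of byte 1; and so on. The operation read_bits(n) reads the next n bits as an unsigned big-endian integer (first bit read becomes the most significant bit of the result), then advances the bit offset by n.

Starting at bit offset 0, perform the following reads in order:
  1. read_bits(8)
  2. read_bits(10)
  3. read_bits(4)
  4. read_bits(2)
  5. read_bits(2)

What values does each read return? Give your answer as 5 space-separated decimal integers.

Answer: 64 78 4 3 0

Derivation:
Read 1: bits[0:8] width=8 -> value=64 (bin 01000000); offset now 8 = byte 1 bit 0; 24 bits remain
Read 2: bits[8:18] width=10 -> value=78 (bin 0001001110); offset now 18 = byte 2 bit 2; 14 bits remain
Read 3: bits[18:22] width=4 -> value=4 (bin 0100); offset now 22 = byte 2 bit 6; 10 bits remain
Read 4: bits[22:24] width=2 -> value=3 (bin 11); offset now 24 = byte 3 bit 0; 8 bits remain
Read 5: bits[24:26] width=2 -> value=0 (bin 00); offset now 26 = byte 3 bit 2; 6 bits remain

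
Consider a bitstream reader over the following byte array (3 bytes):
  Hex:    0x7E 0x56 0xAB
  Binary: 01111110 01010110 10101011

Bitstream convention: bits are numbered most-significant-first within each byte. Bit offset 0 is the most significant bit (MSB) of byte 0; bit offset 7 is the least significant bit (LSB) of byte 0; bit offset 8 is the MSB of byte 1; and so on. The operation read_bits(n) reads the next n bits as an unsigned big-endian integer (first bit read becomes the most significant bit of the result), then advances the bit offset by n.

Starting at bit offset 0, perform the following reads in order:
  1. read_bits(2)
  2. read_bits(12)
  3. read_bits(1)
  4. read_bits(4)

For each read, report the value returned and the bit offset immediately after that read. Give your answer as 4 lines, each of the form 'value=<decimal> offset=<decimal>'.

Answer: value=1 offset=2
value=3989 offset=14
value=1 offset=15
value=5 offset=19

Derivation:
Read 1: bits[0:2] width=2 -> value=1 (bin 01); offset now 2 = byte 0 bit 2; 22 bits remain
Read 2: bits[2:14] width=12 -> value=3989 (bin 111110010101); offset now 14 = byte 1 bit 6; 10 bits remain
Read 3: bits[14:15] width=1 -> value=1 (bin 1); offset now 15 = byte 1 bit 7; 9 bits remain
Read 4: bits[15:19] width=4 -> value=5 (bin 0101); offset now 19 = byte 2 bit 3; 5 bits remain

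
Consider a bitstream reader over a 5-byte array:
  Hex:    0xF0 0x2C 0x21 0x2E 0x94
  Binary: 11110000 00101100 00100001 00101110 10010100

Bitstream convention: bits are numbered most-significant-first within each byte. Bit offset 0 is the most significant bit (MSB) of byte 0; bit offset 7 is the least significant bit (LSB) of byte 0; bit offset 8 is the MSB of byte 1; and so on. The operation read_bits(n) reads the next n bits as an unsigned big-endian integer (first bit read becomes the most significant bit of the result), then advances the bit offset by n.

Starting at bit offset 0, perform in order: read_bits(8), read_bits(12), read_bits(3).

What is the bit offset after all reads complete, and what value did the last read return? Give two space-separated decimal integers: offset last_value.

Read 1: bits[0:8] width=8 -> value=240 (bin 11110000); offset now 8 = byte 1 bit 0; 32 bits remain
Read 2: bits[8:20] width=12 -> value=706 (bin 001011000010); offset now 20 = byte 2 bit 4; 20 bits remain
Read 3: bits[20:23] width=3 -> value=0 (bin 000); offset now 23 = byte 2 bit 7; 17 bits remain

Answer: 23 0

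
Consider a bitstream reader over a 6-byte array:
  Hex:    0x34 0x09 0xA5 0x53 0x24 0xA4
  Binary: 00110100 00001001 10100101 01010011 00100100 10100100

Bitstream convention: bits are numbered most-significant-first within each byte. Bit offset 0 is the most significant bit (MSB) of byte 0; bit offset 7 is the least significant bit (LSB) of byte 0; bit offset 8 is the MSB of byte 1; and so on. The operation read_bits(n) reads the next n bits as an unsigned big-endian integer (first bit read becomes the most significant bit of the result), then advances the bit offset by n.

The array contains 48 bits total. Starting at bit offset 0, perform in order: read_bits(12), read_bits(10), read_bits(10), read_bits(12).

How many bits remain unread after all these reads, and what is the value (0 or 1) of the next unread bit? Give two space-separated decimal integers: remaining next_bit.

Answer: 4 0

Derivation:
Read 1: bits[0:12] width=12 -> value=832 (bin 001101000000); offset now 12 = byte 1 bit 4; 36 bits remain
Read 2: bits[12:22] width=10 -> value=617 (bin 1001101001); offset now 22 = byte 2 bit 6; 26 bits remain
Read 3: bits[22:32] width=10 -> value=339 (bin 0101010011); offset now 32 = byte 4 bit 0; 16 bits remain
Read 4: bits[32:44] width=12 -> value=586 (bin 001001001010); offset now 44 = byte 5 bit 4; 4 bits remain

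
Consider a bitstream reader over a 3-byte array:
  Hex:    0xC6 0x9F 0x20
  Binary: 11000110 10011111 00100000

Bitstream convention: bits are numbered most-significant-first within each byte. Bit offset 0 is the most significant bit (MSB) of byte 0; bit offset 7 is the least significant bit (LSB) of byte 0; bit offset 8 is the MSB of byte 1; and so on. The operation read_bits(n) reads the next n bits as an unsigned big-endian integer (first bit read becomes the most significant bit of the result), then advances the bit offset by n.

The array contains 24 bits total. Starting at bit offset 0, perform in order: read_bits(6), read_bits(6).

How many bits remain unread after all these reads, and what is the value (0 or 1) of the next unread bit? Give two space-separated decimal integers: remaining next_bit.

Answer: 12 1

Derivation:
Read 1: bits[0:6] width=6 -> value=49 (bin 110001); offset now 6 = byte 0 bit 6; 18 bits remain
Read 2: bits[6:12] width=6 -> value=41 (bin 101001); offset now 12 = byte 1 bit 4; 12 bits remain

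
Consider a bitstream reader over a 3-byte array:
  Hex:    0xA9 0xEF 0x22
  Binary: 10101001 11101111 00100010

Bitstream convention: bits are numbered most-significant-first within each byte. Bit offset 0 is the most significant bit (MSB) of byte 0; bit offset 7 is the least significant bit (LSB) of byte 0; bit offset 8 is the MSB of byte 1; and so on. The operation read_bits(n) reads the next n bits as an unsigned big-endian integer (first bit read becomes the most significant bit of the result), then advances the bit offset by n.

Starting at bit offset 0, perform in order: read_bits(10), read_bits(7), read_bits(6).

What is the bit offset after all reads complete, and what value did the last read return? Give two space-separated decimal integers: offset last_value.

Read 1: bits[0:10] width=10 -> value=679 (bin 1010100111); offset now 10 = byte 1 bit 2; 14 bits remain
Read 2: bits[10:17] width=7 -> value=94 (bin 1011110); offset now 17 = byte 2 bit 1; 7 bits remain
Read 3: bits[17:23] width=6 -> value=17 (bin 010001); offset now 23 = byte 2 bit 7; 1 bits remain

Answer: 23 17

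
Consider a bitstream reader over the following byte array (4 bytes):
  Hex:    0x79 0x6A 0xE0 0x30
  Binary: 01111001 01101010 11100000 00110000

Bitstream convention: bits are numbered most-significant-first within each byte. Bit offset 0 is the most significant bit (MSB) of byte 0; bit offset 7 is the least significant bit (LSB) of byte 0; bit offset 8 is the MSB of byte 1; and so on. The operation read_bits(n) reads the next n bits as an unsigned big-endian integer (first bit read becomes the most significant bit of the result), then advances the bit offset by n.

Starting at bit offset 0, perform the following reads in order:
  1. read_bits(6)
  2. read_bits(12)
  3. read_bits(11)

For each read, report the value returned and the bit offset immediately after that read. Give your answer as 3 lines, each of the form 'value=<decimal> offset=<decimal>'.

Read 1: bits[0:6] width=6 -> value=30 (bin 011110); offset now 6 = byte 0 bit 6; 26 bits remain
Read 2: bits[6:18] width=12 -> value=1451 (bin 010110101011); offset now 18 = byte 2 bit 2; 14 bits remain
Read 3: bits[18:29] width=11 -> value=1030 (bin 10000000110); offset now 29 = byte 3 bit 5; 3 bits remain

Answer: value=30 offset=6
value=1451 offset=18
value=1030 offset=29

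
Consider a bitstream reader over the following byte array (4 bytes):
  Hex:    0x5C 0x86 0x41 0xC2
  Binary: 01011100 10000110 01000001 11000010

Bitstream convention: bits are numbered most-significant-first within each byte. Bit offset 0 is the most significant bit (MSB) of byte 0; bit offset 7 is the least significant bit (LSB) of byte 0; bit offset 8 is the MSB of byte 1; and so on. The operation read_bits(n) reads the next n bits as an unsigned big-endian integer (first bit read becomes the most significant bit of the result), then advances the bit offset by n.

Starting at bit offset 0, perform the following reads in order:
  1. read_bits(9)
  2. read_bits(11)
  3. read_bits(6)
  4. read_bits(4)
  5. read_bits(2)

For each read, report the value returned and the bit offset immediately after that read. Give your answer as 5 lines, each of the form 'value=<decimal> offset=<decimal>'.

Answer: value=185 offset=9
value=100 offset=20
value=7 offset=26
value=0 offset=30
value=2 offset=32

Derivation:
Read 1: bits[0:9] width=9 -> value=185 (bin 010111001); offset now 9 = byte 1 bit 1; 23 bits remain
Read 2: bits[9:20] width=11 -> value=100 (bin 00001100100); offset now 20 = byte 2 bit 4; 12 bits remain
Read 3: bits[20:26] width=6 -> value=7 (bin 000111); offset now 26 = byte 3 bit 2; 6 bits remain
Read 4: bits[26:30] width=4 -> value=0 (bin 0000); offset now 30 = byte 3 bit 6; 2 bits remain
Read 5: bits[30:32] width=2 -> value=2 (bin 10); offset now 32 = byte 4 bit 0; 0 bits remain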